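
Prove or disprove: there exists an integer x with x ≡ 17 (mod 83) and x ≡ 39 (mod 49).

x = 3420

Since 83 and 49 share no common factor, CRT says the pair of congruences has a solution (unique mod 4067).
Any solution of the first congruence is x = 17 + 83t; substituting into the second, 83t ≡ 39 − 17 ≡ 22 (mod 49).
83 ≡ 34 (mod 49), so this reads 34t ≡ 22 (mod 49). To invert 34 modulo 49: 49 = 1·34 + 15, 34 = 2·15 + 4, 15 = 3·4 + 3, 4 = 1·3 + 1, 3 = 3·1 + 0, and unwinding, 1 = 4 − 1·3 = 4 − (15 − 3·4) = −15 + 4·4 = −15 + 4·(34 − 2·15) = 4·34 − 9·15 = 4·34 − 9·(49 − 1·34) = −9·49 + 13·34. Thus 34⁻¹ ≡ 13 (mod 49).
Multiplying by 13: t ≡ 13·22 = 286 ≡ 41 (mod 49).
With t = 41: x = 17 + 83·41 = 3420.
Indeed 3420 ≡ 17 (mod 83) and 3420 ≡ 39 (mod 49).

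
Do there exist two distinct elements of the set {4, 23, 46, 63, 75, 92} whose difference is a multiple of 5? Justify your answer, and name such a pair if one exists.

23 and 63 are such a pair.

23 mod 5 = 3 and 63 mod 5 = 3, so 63 − 23 = 40 = 8·5.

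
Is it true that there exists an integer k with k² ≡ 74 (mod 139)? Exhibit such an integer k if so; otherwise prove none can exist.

No, no such integer exists.

139 is prime, so by Euler's criterion 74 is a square mod 139 iff 74^((139−1)/2) = 74^69 ≡ 1 (mod 139).
Squaring successively (mod 139): 74^2 = 5476 ≡ 55; 74^4 ≡ 55² = 3025 ≡ 106; 74^8 ≡ 106² = 11236 ≡ 116; 74^16 ≡ 116² = 13456 ≡ 112; 74^32 ≡ 112² = 12544 ≡ 34; 74^64 ≡ 34² = 1156 ≡ 44.
Since 69 = 64 + 4 + 1, 74^69 ≡ 44 · 106 · 74; multiplying out mod 139: 44·106 = 4664 ≡ 77, then 77·74 = 5698 ≡ 138. Thus 74^69 ≡ 138 ≡ −1 (mod 139).
The value −1 means 74 is a non-residue modulo 139, so k² ≡ 74 (mod 139) is impossible.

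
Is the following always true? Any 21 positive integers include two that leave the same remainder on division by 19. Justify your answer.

Yes, this is always true.

There are exactly 19 possible remainders on division by 19.
Placing 21 integers into 19 classes, some class receives at least two — say a and b.
That is, a and b leave the same remainder on division by 19, as claimed.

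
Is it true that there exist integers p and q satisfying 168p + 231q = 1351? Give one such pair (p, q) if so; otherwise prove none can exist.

Any value of 168p + 231q is a multiple of gcd(168, 231) = 21.
But 1351 is not a multiple of 21 (it leaves remainder 7).
Therefore 168p + 231q = 1351 has no solution in integers.

No such integers exist.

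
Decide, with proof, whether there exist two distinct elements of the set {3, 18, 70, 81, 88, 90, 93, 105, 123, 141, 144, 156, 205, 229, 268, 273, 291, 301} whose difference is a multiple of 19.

There is no such pair.

Residues mod 19: 3↦3, 18↦18, 70↦13, 81↦5, 88↦12, 90↦14, 93↦17, 105↦10, 123↦9, 141↦8, 144↦11, 156↦4, 205↦15, 229↦1, 268↦2, 273↦7, 291↦6, 301↦16.
All 18 residues are distinct, so no two elements differ by a multiple of 19.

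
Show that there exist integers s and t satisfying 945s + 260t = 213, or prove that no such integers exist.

No, no such integers exist.

Both 945 and 260 are divisible by gcd(945, 260) = 5, hence so is any combination 945s + 260t.
But 213 = 5·42 + 3, so 5 ∤ 213.
Hence no integers s, t satisfy the equation.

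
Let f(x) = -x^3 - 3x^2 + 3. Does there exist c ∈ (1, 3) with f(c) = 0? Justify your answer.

f has no root in that interval.

f(1) = -1 and f(3) = -51, both negative, so a sign-change argument is unavailable; we show f keeps this sign on the whole interval.
Substitute x = 1 + u, where 0 < u < 2 on the interval. Expanding, f(1 + u) = -u^3 - 6u^2 - 9u - 1.
All 4 nonzero coefficients of this polynomial in u are negative; hence for u > 0 the value is a sum of negative terms (the constant -1 among them).
Therefore f(x) < 0 throughout (1, 3), and f has no zero there.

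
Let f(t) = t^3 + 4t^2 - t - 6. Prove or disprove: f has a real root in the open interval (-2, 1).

f(-2) = 4 and f(1) = -2, which have opposite signs.
As a polynomial, f is continuous on every closed interval.
By the Intermediate Value Theorem f must vanish at some point of (-2, 1).

Yes, f has a root in the interval.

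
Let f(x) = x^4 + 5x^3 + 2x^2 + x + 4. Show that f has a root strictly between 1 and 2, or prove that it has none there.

No such root exists.

The endpoint values f(1) = 13 and f(2) = 70 are both positive. Claim: f(x) > 0 for every x in (1, 2).
Shift to the endpoint 1: with x = 1 + u (0 < u < 1), one computes f(1 + u) = u^4 + 9u^3 + 23u^2 + 24u + 13.
The nonzero coefficients here are all positive, so for u > 0 every term is positive (or zero), and the constant term 13 is strictly positive.
So f is strictly positive on (1, 2); no root exists in the interval.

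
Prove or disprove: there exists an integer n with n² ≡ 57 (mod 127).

Apply Euler's criterion with the prime 127: 57 is a quadratic residue iff 57^63 ≡ 1 (mod 127), and a non-residue iff it is ≡ −1.
Repeated squaring mod 127: 57^2 = 3249 ≡ 74; 57^4 ≡ 74² = 5476 ≡ 15; 57^8 ≡ 15² = 225 ≡ 98; 57^16 ≡ 98² = 9604 ≡ 79; 57^32 ≡ 79² = 6241 ≡ 18.
Since 63 = 32 + 16 + 8 + 4 + 2 + 1, 57^63 ≡ 18 · 79 · 98 · 15 · 74 · 57; multiplying out mod 127: 18·79 = 1422 ≡ 25, then 25·98 = 2450 ≡ 37, then 37·15 = 555 ≡ 47, then 47·74 = 3478 ≡ 49, then 49·57 = 2793 ≡ 126. Thus 57^63 ≡ 126 ≡ −1 (mod 127).
By Euler's criterion 57 is a quadratic non-residue mod 127: no n satisfies n² ≡ 57 (mod 127).

There is no such integer.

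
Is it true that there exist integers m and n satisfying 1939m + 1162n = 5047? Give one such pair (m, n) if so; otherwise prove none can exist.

gcd(1939, 1162) = 7, and 7 divides 5047, so integer solutions exist.
Dividing through by 7 reduces the equation to 277m + 166n = 721.
Dividing repeatedly: 277 = 1·166 + 111, 166 = 1·111 + 55, 111 = 2·55 + 1, 55 = 55·1 + 0.
Working back up the chain: 1 = 111 − 2·55 = 111 − 2·(166 − 1·111) = −2·166 + 3·111 = −2·166 + 3·(277 − 1·166) = 3·277 − 5·166. So 277·3 + 166·(-5) = 1.
Times 721: 277·2163 + 166·(-3605) = 721, so (2163, -3605) solves it.
Subtracting 13·166 from m and adding 13·277 to n gives the tidier solution (5, -4).
Check: 1939·5 + 1162·(-4) = 9695 − 4648 = 5047. ✓

m = 5, n = -4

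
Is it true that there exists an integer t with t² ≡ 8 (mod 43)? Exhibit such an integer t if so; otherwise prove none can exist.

Apply Euler's criterion with the prime 43: 8 is a quadratic residue iff 8^21 ≡ 1 (mod 43), and a non-residue iff it is ≡ −1.
Repeated squaring mod 43: 8^2 = 64 ≡ 21; 8^4 ≡ 21² = 441 ≡ 11; 8^8 ≡ 11² = 121 ≡ 35; 8^16 ≡ 35² = 1225 ≡ 21.
Since 21 = 16 + 4 + 1, 8^21 ≡ 21 · 11 · 8; multiplying out mod 43: 21·11 = 231 ≡ 16, then 16·8 = 128 ≡ 42. Thus 8^21 ≡ 42 ≡ −1 (mod 43).
By Euler's criterion 8 is a quadratic non-residue mod 43: no t satisfies t² ≡ 8 (mod 43).

No, no such integer exists.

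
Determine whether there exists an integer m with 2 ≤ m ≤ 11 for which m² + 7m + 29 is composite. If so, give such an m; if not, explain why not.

No such integer m in that range exists.

The values for m = 2, 3, …, 11 are 47, 59, 73, 89, 107, 127, 149, 173, 199, 227, and each of these is prime.
So no value in the range makes the expression composite.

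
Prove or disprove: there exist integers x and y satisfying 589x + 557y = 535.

589 and 557 are coprime, so 589x + 557y ranges over all of ℤ.
Dividing repeatedly: 589 = 1·557 + 32, 557 = 17·32 + 13, 32 = 2·13 + 6, 13 = 2·6 + 1, 6 = 6·1 + 0.
Unwinding: 1 = 13 − 2·6 = 13 − 2·(32 − 2·13) = −2·32 + 5·13 = −2·32 + 5·(557 − 17·32) = 5·557 − 87·32 = 5·557 − 87·(589 − 1·557) = −87·589 + 92·557, i.e. 589·(-87) + 557·92 = 1.
Multiplying through by 535: x = (-87)·535 = -46545, y = 92·535 = 49220 is a solution.
Shifting by a multiple of (557, −589) keeps it a solution: x = -46545 + 84·557 = 243, y = 49220 − 84·589 = -256.
Check: 589·243 + 557·(-256) = 143127 − 142592 = 535. ✓

x = 243, y = -256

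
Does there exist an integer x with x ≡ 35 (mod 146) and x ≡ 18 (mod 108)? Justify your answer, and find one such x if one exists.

No such integer exists.

Both moduli are multiples of 2 = gcd(146, 108), so any solution would satisfy x ≡ 35 and x ≡ 18 modulo 2 simultaneously.
These are incompatible: 35 − 18 = 17 is not divisible by 2.
So no integer satisfies both congruences.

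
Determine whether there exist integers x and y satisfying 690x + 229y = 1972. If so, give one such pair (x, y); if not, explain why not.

690 and 229 are coprime, so 690x + 229y ranges over all of ℤ.
Euclidean algorithm: 690 = 3·229 + 3, 229 = 76·3 + 1, 3 = 3·1 + 0.
Working back up the chain: 1 = 229 − 76·3 = 229 − 76·(690 − 3·229) = −76·690 + 229·229. So 690·(-76) + 229·229 = 1.
Scaling by 1972 gives the particular solution (x, y) = (-149872, 451588).
The general solution is x = -149872 + 229k, y = 451588 − 690k; taking k = 655 gives the smaller pair x = 123, y = -362.
Indeed 690·123 + 229·(-362) = 84870 − 82898 = 1972.

x = 123, y = -362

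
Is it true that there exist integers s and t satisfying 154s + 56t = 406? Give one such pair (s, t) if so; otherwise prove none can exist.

gcd(154, 56) = 14, and 14 divides 406, so integer solutions exist.
Dividing through by 14 reduces the equation to 11s + 4t = 29.
Euclidean algorithm: 11 = 2·4 + 3, 4 = 1·3 + 1, 3 = 3·1 + 0.
Working back up the chain: 1 = 4 − 1·3 = 4 − (11 − 2·4) = −11 + 3·4. So 11·(-1) + 4·3 = 1.
Times 29: 11·(-29) + 4·87 = 29, so (-29, 87) solves it.
Adding 8·4 to s and subtracting 8·11 from t gives the tidier solution (3, -1).
Indeed 154·3 + 56·(-1) = 462 − 56 = 406.

s = 3, t = -1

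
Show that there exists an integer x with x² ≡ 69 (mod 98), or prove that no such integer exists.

Work modulo the divisor 7 of 98. If x² ≡ 69 (mod 98) then x² ≡ 6 (mod 7).
Computing x² mod 7 for x = 0, 1, …, 3 (enough, by the symmetry x ↦ 7 − x) gives 0, 1, 4, 2.
So the quadratic residues mod 7 are {0, 1, 2, 4}, and 6 is not among them.
Therefore x² ≡ 69 (mod 98) has no solution.

No such integer exists.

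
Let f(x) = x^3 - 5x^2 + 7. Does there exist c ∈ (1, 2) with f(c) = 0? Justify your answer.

Yes, such a c exists.

f(1) = 3 and f(2) = -5, which have opposite signs.
As a polynomial, f is continuous on every closed interval.
By the Intermediate Value Theorem, f takes the value 0 somewhere in the open interval.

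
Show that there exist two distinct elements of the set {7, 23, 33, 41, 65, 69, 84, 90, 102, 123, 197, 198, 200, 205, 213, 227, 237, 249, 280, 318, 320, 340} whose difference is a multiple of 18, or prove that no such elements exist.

7 and 205 are such a pair.

7 mod 18 = 7 and 205 mod 18 = 7, so 205 − 7 = 198 = 11·18.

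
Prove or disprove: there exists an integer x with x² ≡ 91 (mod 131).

x = 109

x = 109 works: 109² = 11881, and 11881 − 91 = 11790 = 90·131.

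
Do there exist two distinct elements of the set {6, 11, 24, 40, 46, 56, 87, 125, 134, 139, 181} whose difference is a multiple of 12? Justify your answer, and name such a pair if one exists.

No such pair exists.

Two integers differ by a multiple of 12 exactly when they have the same residue mod 12. The residues are 6↦6, 11↦11, 24↦0, 40↦4, 46↦10, 56↦8, 87↦3, 125↦5, 134↦2, 139↦7, 181↦1.
These 11 residues are pairwise different, hence no difference of two elements is divisible by 12.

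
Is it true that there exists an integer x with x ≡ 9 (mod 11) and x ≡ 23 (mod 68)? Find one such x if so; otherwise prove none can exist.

The moduli 11 and 68 are coprime, so by the Chinese Remainder Theorem a unique solution modulo 748 exists.
Write x = 9 + 11t and require 9 + 11t ≡ 23 (mod 68), i.e. 11t ≡ 14 (mod 68).
Since 11·31 = 341 = 5·68 + 1, the inverse of 11 mod 68 is 31.
Therefore t ≡ 31·14 = 434 ≡ 26 (mod 68).
With t = 26: x = 9 + 11·26 = 295.
Check: 295 mod 11 = 9, 295 mod 68 = 23. ✓

x = 295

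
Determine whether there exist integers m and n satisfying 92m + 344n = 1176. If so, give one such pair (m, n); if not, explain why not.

m = 24, n = -3

Since gcd(92, 344) = 4 and 1176 = 4·294, Bézout's identity guarantees a solution.
Dividing through by 4 reduces the equation to 23m + 86n = 294.
Euclidean algorithm: 86 = 3·23 + 17, 23 = 1·17 + 6, 17 = 2·6 + 5, 6 = 1·5 + 1, 5 = 5·1 + 0.
Back-substituting, 1 = 6 − 1·5 = 6 − (17 − 2·6) = −17 + 3·6 = −17 + 3·(23 − 1·17) = 3·23 − 4·17 = 3·23 − 4·(86 − 3·23) = −4·86 + 15·23; that is, 23·15 + 86·(-4) = 1.
Times 294: 23·4410 + 86·(-1176) = 294, so (4410, -1176) solves it.
The general solution is m = 4410 + 86k, n = -1176 − 23k; taking k = -51 gives the smaller pair m = 24, n = -3.
Indeed 92·24 + 344·(-3) = 2208 − 1032 = 1176.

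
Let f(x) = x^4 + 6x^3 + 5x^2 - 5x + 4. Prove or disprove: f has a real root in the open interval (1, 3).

The endpoint values f(1) = 11 and f(3) = 277 are both positive. Claim: f(x) > 0 for every x in (1, 3).
Shift to the endpoint 1: with x = 1 + u (0 < u < 2), one computes f(1 + u) = u^4 + 10u^3 + 29u^2 + 27u + 11.
The nonzero coefficients here are all positive, so for u > 0 every term is positive (or zero), and the constant term 11 is strictly positive.
Therefore f(x) > 0 throughout (1, 3), and f has no zero there.

f has no root in that interval.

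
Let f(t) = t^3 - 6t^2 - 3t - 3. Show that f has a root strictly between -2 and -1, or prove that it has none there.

No.

f(-2) = -29 and f(-1) = -7, both negative, so a sign-change argument is unavailable; we show f keeps this sign on the whole interval.
Shift to the endpoint -1: with t = -1 − u (0 < u < 1), one computes f(-1 − u) = -u^3 - 9u^2 - 12u - 7.
The nonzero coefficients here are all negative, so for u > 0 every term is negative (or zero), and the constant term -7 is strictly negative.
So f is strictly negative on (-2, -1); no root exists in the interval.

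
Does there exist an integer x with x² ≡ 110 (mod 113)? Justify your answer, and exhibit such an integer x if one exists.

113 is prime, so by Euler's criterion 110 is a square mod 113 iff 110^((113−1)/2) = 110^56 ≡ 1 (mod 113).
Squaring successively (mod 113): 110^2 = 12100 ≡ 9; 110^4 ≡ 9² = 81 ≡ 81; 110^8 ≡ 81² = 6561 ≡ 7; 110^16 ≡ 7² = 49 ≡ 49; 110^32 ≡ 49² = 2401 ≡ 28.
Since 56 = 32 + 16 + 8, 110^56 ≡ 28 · 49 · 7; multiplying out mod 113: 28·49 = 1372 ≡ 16, then 16·7 = 112 ≡ 112. Thus 110^56 ≡ 112 ≡ −1 (mod 113).
The value −1 means 110 is a non-residue modulo 113, so x² ≡ 110 (mod 113) is impossible.

No, no such integer exists.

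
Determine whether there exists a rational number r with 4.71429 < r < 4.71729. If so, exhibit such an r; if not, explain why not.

r = 250/53

Multiplying by 53: 53·4.71429 = 249.85737 and 53·4.71729 = 250.01637, so the integer 250 lies strictly between them.
Dividing back, 4.71429 < 250/53 < 4.71729, and 250/53 is rational.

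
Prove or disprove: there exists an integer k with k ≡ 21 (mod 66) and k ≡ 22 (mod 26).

gcd(66, 26) = 2. If k ≡ 21 (mod 66) and k ≡ 22 (mod 26), then k ≡ 21 (mod 2) and k ≡ 22 (mod 2).
These are incompatible: 21 − 22 = -1 is not divisible by 2.
So no integer satisfies both congruences.

There is no such integer.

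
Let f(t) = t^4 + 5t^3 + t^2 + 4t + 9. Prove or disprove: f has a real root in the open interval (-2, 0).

f(-2) = -19 and f(0) = 9, which have opposite signs.
As a polynomial, f is continuous on every closed interval.
By the Intermediate Value Theorem, f takes the value 0 somewhere in the open interval.

Yes, f has a root in the interval.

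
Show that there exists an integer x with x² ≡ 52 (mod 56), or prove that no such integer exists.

Work modulo the divisor 7 of 56. If x² ≡ 52 (mod 56) then x² ≡ 3 (mod 7).
Computing x² mod 7 for x = 0, 1, …, 3 (enough, by the symmetry x ↦ 7 − x) gives 0, 1, 4, 2.
The set of squares mod 7 is therefore {0, 1, 2, 4}, which does not contain 3.
Hence no integer x has x² ≡ 52 (mod 56).

No such integer exists.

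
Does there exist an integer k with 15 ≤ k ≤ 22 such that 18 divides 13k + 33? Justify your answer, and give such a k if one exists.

Scanning upward from k = 15 gives 228, 241, 254, 267, 280, 293, none divisible by 18. Try k = 21: 13·21 + 33 = 306 = 17·18, which is divisible by 18.

k = 21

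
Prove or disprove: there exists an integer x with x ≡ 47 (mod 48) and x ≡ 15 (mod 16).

The moduli are not coprime: gcd(48, 16) = 16. Compatibility requires 16 ∣ (15 − 47) = -32, which holds, so solutions exist.
In fact x = 47 itself already satisfies 47 mod 16 = 15.
Check: 47 mod 48 = 47, 47 mod 16 = 15. ✓

x = 47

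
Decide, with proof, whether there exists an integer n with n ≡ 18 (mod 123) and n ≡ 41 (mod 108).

Both moduli are multiples of 3 = gcd(123, 108), so any solution would satisfy n ≡ 18 and n ≡ 41 modulo 3 simultaneously.
However 18 ≡ 0 and 41 ≡ 2 (mod 3), and 0 ≠ 2.
Therefore no such n exists.

No, no such integer exists.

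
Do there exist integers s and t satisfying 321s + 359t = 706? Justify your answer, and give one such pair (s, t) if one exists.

321 and 359 are coprime, so 321s + 359t ranges over all of ℤ.
Dividing repeatedly: 359 = 1·321 + 38, 321 = 8·38 + 17, 38 = 2·17 + 4, 17 = 4·4 + 1, 4 = 4·1 + 0.
Unwinding: 1 = 17 − 4·4 = 17 − 4·(38 − 2·17) = −4·38 + 9·17 = −4·38 + 9·(321 − 8·38) = 9·321 − 76·38 = 9·321 − 76·(359 − 1·321) = −76·359 + 85·321, i.e. 321·85 + 359·(-76) = 1.
Scaling by 706 gives the particular solution (s, t) = (60010, -53656).
Shifting by a multiple of (359, −321) keeps it a solution: s = 60010 − 167·359 = 57, t = -53656 + 167·321 = -49.
Check: 321·57 + 359·(-49) = 18297 − 17591 = 706. ✓

s = 57, t = -49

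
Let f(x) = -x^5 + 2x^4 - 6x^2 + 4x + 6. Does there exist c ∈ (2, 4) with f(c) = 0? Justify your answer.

The endpoint values f(2) = -10 and f(4) = -586 are both negative. Claim: f(x) < 0 for every x in (2, 4).
Shift to the endpoint 2: with x = 2 + u (0 < u < 2), one computes f(2 + u) = -u^5 - 8u^4 - 24u^3 - 38u^2 - 36u - 10.
The nonzero coefficients here are all negative, so for u > 0 every term is negative (or zero), and the constant term -10 is strictly negative.
So f is strictly negative on (2, 4); no root exists in the interval.

No such root exists.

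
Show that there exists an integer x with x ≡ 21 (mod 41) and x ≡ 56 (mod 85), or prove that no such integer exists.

Since 41 and 85 share no common factor, CRT says the pair of congruences has a solution (unique mod 3485).
Write x = 21 + 41t and require 21 + 41t ≡ 56 (mod 85), i.e. 41t ≡ 35 (mod 85).
Note 41·56 = 2296 ≡ 1 (mod 85) (as 2296 − 1 = 27·85), so 41⁻¹ ≡ 56.
Multiplying by 56: t ≡ 56·35 = 1960 ≡ 5 (mod 85).
With t = 5: x = 21 + 41·5 = 226.
Check: 226 mod 41 = 21, 226 mod 85 = 56. ✓

x = 226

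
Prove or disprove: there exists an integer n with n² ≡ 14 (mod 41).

Apply Euler's criterion with the prime 41: 14 is a quadratic residue iff 14^20 ≡ 1 (mod 41), and a non-residue iff it is ≡ −1.
Repeated squaring mod 41: 14^2 = 196 ≡ 32; 14^4 ≡ 32² = 1024 ≡ 40; 14^8 ≡ 40² = 1600 ≡ 1; 14^16 ≡ 1² = 1 ≡ 1.
Since 20 = 16 + 4, 14^20 ≡ 1 · 40; multiplying out mod 41: 1·40 = 40 ≡ 40. Thus 14^20 ≡ 40 ≡ −1 (mod 41).
By Euler's criterion 14 is a quadratic non-residue mod 41: no n satisfies n² ≡ 14 (mod 41).

No such integer exists.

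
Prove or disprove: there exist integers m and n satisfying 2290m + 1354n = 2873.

No, no such integers exist.

Both 2290 and 1354 are divisible by gcd(2290, 1354) = 2, hence so is any combination 2290m + 1354n.
However 2873 leaves remainder 1 on division by 2.
So the equation is unsolvable over ℤ.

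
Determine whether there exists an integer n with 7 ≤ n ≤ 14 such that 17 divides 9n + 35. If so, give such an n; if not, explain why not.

No, no such integer n in that range exists.

At n = 7, 9·7 + 35 = 98 ≡ 13 (mod 17), and each step in n adds 9, giving residues 13, 5, 14, 6, 15, 7, 16, 8 for n = 7, 8, …, 14.
Since 0 is absent from this list, 17 ∤ 9n + 35 for every n with 7 ≤ n ≤ 14.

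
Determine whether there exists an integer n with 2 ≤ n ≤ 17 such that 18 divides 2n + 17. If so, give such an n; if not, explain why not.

No, no such integer n in that range exists.

The values of 2n + 17 for n = 2, 3, …, 17 are 21, 23, 25, 27, 29, 31, 33, 35, 37, 39, 41, 43, 45, 47, 49, 51; reduced mod 18 these are 3, 5, 7, 9, 11, 13, 15, 17, 1, 3, 5, 7, 9, 11, 13, 15.
None is 0, so 18 never divides 2n + 17 on this range.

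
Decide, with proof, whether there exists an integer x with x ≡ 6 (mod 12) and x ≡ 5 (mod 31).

x = 222

The moduli 12 and 31 are coprime, so by the Chinese Remainder Theorem a unique solution modulo 372 exists.
Any solution of the first congruence is x = 6 + 12t; substituting into the second, 12t ≡ 5 − 6 ≡ 30 (mod 31).
Invert 12 mod 31 by the Euclidean algorithm: 31 = 2·12 + 7, 12 = 1·7 + 5, 7 = 1·5 + 2, 5 = 2·2 + 1, 2 = 2·1 + 0; back-substituting, 1 = 5 − 2·2 = 5 − 2·(7 − 1·5) = −2·7 + 3·5 = −2·7 + 3·(12 − 1·7) = 3·12 − 5·7 = 3·12 − 5·(31 − 2·12) = −5·31 + 13·12. Hence 12·13 ≡ 1, so 12⁻¹ ≡ 13 (mod 31).
Multiplying by 13: t ≡ 13·30 = 390 ≡ 18 (mod 31).
With t = 18: x = 6 + 12·18 = 222.
Check: 222 mod 12 = 6, 222 mod 31 = 5. ✓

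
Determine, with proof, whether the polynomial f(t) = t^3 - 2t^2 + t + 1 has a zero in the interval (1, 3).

The endpoint values f(1) = 1 and f(3) = 13 are both positive. Claim: f(t) > 0 for every t in (1, 3).
Substitute t = 1 + u, where 0 < u < 2 on the interval. Expanding, f(1 + u) = u^3 + u^2 + 1.
The nonzero coefficients here are all positive, so for u > 0 every term is positive (or zero), and the constant term 1 is strictly positive.
Therefore f(t) > 0 throughout (1, 3), and f has no zero there.

f has no root in that interval.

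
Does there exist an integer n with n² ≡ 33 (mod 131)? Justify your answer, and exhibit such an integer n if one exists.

Take n = 66. Then 66² = 4356 = 33·131 + 33, so 66² ≡ 33 (mod 131).

n = 66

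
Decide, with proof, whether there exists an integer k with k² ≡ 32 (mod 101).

No, no such integer exists.

Apply Euler's criterion with the prime 101: 32 is a quadratic residue iff 32^50 ≡ 1 (mod 101), and a non-residue iff it is ≡ −1.
Repeated squaring mod 101: 32^2 = 1024 ≡ 14; 32^4 ≡ 14² = 196 ≡ 95; 32^8 ≡ 95² = 9025 ≡ 36; 32^16 ≡ 36² = 1296 ≡ 84; 32^32 ≡ 84² = 7056 ≡ 87.
Since 50 = 32 + 16 + 2, 32^50 ≡ 87 · 84 · 14; multiplying out mod 101: 87·84 = 7308 ≡ 36, then 36·14 = 504 ≡ 100. Thus 32^50 ≡ 100 ≡ −1 (mod 101).
By Euler's criterion 32 is a quadratic non-residue mod 101: no k satisfies k² ≡ 32 (mod 101).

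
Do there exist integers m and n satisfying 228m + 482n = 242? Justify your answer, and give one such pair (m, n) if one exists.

Since gcd(228, 482) = 2 and 242 = 2·121, Bézout's identity guarantees a solution.
Dividing through by 2 reduces the equation to 114m + 241n = 121.
Dividing repeatedly: 241 = 2·114 + 13, 114 = 8·13 + 10, 13 = 1·10 + 3, 10 = 3·3 + 1, 3 = 3·1 + 0.
Back-substituting, 1 = 10 − 3·3 = 10 − 3·(13 − 1·10) = −3·13 + 4·10 = −3·13 + 4·(114 − 8·13) = 4·114 − 35·13 = 4·114 − 35·(241 − 2·114) = −35·241 + 74·114; that is, 114·74 + 241·(-35) = 1.
Multiplying through by 121: m = 74·121 = 8954, n = (-35)·121 = -4235 is a solution.
Shifting by a multiple of (241, −114) keeps it a solution: m = 8954 − 37·241 = 37, n = -4235 + 37·114 = -17.
Check: 228·37 + 482·(-17) = 8436 − 8194 = 242. ✓

m = 37, n = -17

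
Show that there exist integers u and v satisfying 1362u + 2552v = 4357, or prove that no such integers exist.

No such integers exist.

Both 1362 and 2552 are divisible by gcd(1362, 2552) = 2, hence so is any combination 1362u + 2552v.
But 4357 is not a multiple of 2 (it leaves remainder 1).
So the equation is unsolvable over ℤ.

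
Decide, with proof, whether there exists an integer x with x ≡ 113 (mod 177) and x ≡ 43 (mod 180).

gcd(177, 180) = 3. If x ≡ 113 (mod 177) and x ≡ 43 (mod 180), then x ≡ 113 (mod 3) and x ≡ 43 (mod 3).
These are incompatible: 113 − 43 = 70 is not divisible by 3.
So no integer satisfies both congruences.

There is no such integer.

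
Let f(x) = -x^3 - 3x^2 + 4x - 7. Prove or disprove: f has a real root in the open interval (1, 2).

f(1) = -7 and f(2) = -19, both negative, so a sign-change argument is unavailable; we show f keeps this sign on the whole interval.
Substitute x = 1 + u, where 0 < u < 1 on the interval. Expanding, f(1 + u) = -u^3 - 6u^2 - 5u - 7.
All 4 nonzero coefficients of this polynomial in u are negative; hence for u > 0 the value is a sum of negative terms (the constant -7 among them).
So f is strictly negative on (1, 2); no root exists in the interval.

No such root exists.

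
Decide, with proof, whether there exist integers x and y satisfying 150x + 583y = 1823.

Since gcd(150, 583) = 1, every integer is an integer combination of 150 and 583.
Run the Euclidean algorithm on 583 and 150: 583 = 3·150 + 133, 150 = 1·133 + 17, 133 = 7·17 + 14, 17 = 1·14 + 3, 14 = 4·3 + 2, 3 = 1·2 + 1, 2 = 2·1 + 0.
Working back up the chain: 1 = 3 − 1·2 = 3 − (14 − 4·3) = −14 + 5·3 = −14 + 5·(17 − 1·14) = 5·17 − 6·14 = 5·17 − 6·(133 − 7·17) = −6·133 + 47·17 = −6·133 + 47·(150 − 1·133) = 47·150 − 53·133 = 47·150 − 53·(583 − 3·150) = −53·583 + 206·150. So 150·206 + 583·(-53) = 1.
Times 1823: 150·375538 + 583·(-96619) = 1823, so (375538, -96619) solves it.
Shifting by a multiple of (583, −150) keeps it a solution: x = 375538 − 644·583 = 86, y = -96619 + 644·150 = -19.
Check: 150·86 + 583·(-19) = 12900 − 11077 = 1823. ✓

x = 86, y = -19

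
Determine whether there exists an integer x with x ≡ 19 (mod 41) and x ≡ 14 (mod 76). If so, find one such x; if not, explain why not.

x = 470

The moduli 41 and 76 are coprime, so by the Chinese Remainder Theorem a unique solution modulo 3116 exists.
Write x = 19 + 41t and require 19 + 41t ≡ 14 (mod 76), i.e. 41t ≡ 71 (mod 76).
Invert 41 mod 76 by the Euclidean algorithm: 76 = 1·41 + 35, 41 = 1·35 + 6, 35 = 5·6 + 5, 6 = 1·5 + 1, 5 = 5·1 + 0; back-substituting, 1 = 6 − 1·5 = 6 − (35 − 5·6) = −35 + 6·6 = −35 + 6·(41 − 1·35) = 6·41 − 7·35 = 6·41 − 7·(76 − 1·41) = −7·76 + 13·41. Hence 41·13 ≡ 1, so 41⁻¹ ≡ 13 (mod 76).
Therefore t ≡ 13·71 = 923 ≡ 11 (mod 76).
With t = 11: x = 19 + 41·11 = 470.
Verify: 470 = 11·41 + 19 and 470 = 6·76 + 14. ✓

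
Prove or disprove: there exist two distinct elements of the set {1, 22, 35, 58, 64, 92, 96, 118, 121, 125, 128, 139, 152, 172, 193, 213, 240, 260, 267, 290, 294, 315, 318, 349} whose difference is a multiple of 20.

1 mod 20 = 1 and 121 mod 20 = 1, so 121 − 1 = 120 = 6·20.

1 and 121 are such a pair.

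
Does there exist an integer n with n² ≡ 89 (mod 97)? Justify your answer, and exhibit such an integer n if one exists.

n = 34 works: 34² = 1156, and 1156 − 89 = 1067 = 11·97.

n = 34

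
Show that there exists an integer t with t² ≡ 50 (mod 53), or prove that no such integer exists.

No such integer exists.

53 is prime, so by Euler's criterion 50 is a square mod 53 iff 50^((53−1)/2) = 50^26 ≡ 1 (mod 53).
Squaring successively (mod 53): 50^2 = 2500 ≡ 9; 50^4 ≡ 9² = 81 ≡ 28; 50^8 ≡ 28² = 784 ≡ 42; 50^16 ≡ 42² = 1764 ≡ 15.
Since 26 = 16 + 8 + 2, 50^26 ≡ 15 · 42 · 9; multiplying out mod 53: 15·42 = 630 ≡ 47, then 47·9 = 423 ≡ 52. Thus 50^26 ≡ 52 ≡ −1 (mod 53).
By Euler's criterion 50 is a quadratic non-residue mod 53: no t satisfies t² ≡ 50 (mod 53).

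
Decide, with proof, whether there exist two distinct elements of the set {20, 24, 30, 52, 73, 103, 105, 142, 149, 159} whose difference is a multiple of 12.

There is no such pair.

Two integers differ by a multiple of 12 exactly when they have the same residue mod 12. The residues are 20↦8, 24↦0, 30↦6, 52↦4, 73↦1, 103↦7, 105↦9, 142↦10, 149↦5, 159↦3.
These 10 residues are pairwise different, hence no difference of two elements is divisible by 12.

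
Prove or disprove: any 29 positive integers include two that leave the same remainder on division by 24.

Each integer lies in one of the 24 residue classes modulo 24.
With 29 integers and only 24 classes, the pigeonhole principle forces two of them, say a and b, into the same class.
That is, a and b leave the same remainder on division by 24, as claimed.

Yes, this is always true.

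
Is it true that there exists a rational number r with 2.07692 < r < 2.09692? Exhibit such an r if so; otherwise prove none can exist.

r = 23/11

Scale by 11: the interval becomes (22.84612, 23.06612), which contains the integer 23.
Hence 23/11 is a rational number with 2.07692 < 23/11 < 2.09692.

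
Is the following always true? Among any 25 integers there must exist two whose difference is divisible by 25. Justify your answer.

No, the set {109, 110, 111, 112, 113, 114, 115, 116, 117, 118, 119, 120, 121, 122, 123, 124, 125, 126, 127, 128, 129, 130, 131, 132, 133} is a counterexample.

Take the 25 consecutive integers 109, 110, …, 133: their residues mod 25 are all distinct because 25 ≤ 25.
Any two of them differ by at most 24 < 25 and by at least 1, so no difference is a multiple of 25.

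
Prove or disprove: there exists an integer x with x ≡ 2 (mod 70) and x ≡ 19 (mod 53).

x = 72

The moduli 70 and 53 are coprime, so by the Chinese Remainder Theorem a unique solution modulo 3710 exists.
Write x = 2 + 70t and require 2 + 70t ≡ 19 (mod 53), i.e. 70t ≡ 17 (mod 53).
70 ≡ 17 (mod 53), so this reads 17t ≡ 17 (mod 53). Note 17·25 = 425 ≡ 1 (mod 53) (as 425 − 1 = 8·53), so 17⁻¹ ≡ 25.
Therefore t ≡ 25·17 = 425 ≡ 1 (mod 53).
With t = 1: x = 2 + 70·1 = 72.
Verify: 72 = 1·70 + 2 and 72 = 1·53 + 19. ✓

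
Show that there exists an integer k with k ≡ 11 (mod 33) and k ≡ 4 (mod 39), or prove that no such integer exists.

gcd(33, 39) = 3. If k ≡ 11 (mod 33) and k ≡ 4 (mod 39), then k ≡ 11 (mod 3) and k ≡ 4 (mod 3).
These are incompatible: 11 − 4 = 7 is not divisible by 3.
Hence the system has no solution.

No, no such integer exists.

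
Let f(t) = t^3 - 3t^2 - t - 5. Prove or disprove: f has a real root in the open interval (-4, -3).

f(-4) = -113 and f(-3) = -56, both negative, so a sign-change argument is unavailable; we show f keeps this sign on the whole interval.
Substitute t = -3 − u, where 0 < u < 1 on the interval. Expanding, f(-3 − u) = -u^3 - 12u^2 - 44u - 56.
The nonzero coefficients here are all negative, so for u > 0 every term is negative (or zero), and the constant term -56 is strictly negative.
So f is strictly negative on (-4, -3); no root exists in the interval.

No.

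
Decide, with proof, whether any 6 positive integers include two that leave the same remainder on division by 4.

Yes, this is always true.

Partition the integers by their residue mod 4; there are 4 classes.
Since 6 > 4, two of the 6 integers must share a residue class by the pigeonhole principle; call them a and b.
So a and b have equal remainders mod 4, which is exactly what was to be shown.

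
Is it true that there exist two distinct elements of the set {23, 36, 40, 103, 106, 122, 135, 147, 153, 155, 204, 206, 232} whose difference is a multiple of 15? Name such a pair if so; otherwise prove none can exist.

Two integers differ by a multiple of 15 exactly when they have the same residue mod 15. The residues are 23↦8, 36↦6, 40↦10, 103↦13, 106↦1, 122↦2, 135↦0, 147↦12, 153↦3, 155↦5, 204↦9, 206↦11, 232↦7.
No residue repeats among the 13 elements, so no pair has difference ≡ 0 (mod 15).

No such pair exists.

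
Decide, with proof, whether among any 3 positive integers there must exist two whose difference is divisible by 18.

No, the set {84, 85, 86} is a counterexample.

Take the 3 consecutive integers 84, 85, 86: their residues mod 18 are all distinct because 3 ≤ 18.
The differences between them range over 1, …, 2, none of which is divisible by 18.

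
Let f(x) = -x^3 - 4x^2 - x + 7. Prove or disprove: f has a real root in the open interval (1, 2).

f(1) = 1 and f(2) = -19, which have opposite signs.
As a polynomial, f is continuous on every closed interval.
By the Intermediate Value Theorem, f takes the value 0 somewhere in the open interval.

Yes, f has a root in the interval.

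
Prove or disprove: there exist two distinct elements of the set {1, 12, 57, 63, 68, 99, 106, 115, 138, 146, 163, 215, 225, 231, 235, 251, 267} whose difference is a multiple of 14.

1 and 57 are such a pair.

Reduce each element mod 14: 1↦1, 12↦12, 57↦1, 63↦7, 68↦12, 99↦1, 106↦8, 115↦3, 138↦12, 146↦6, 163↦9, 215↦5, 225↦1, 231↦7, 235↦11, 251↦13, 267↦1. The residue 1 repeats (at 1 and 57), and 57 − 1 = 56 = 4·14.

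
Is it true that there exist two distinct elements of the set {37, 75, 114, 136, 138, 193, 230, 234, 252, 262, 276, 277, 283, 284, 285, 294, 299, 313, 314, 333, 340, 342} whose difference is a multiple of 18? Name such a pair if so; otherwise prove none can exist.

Yes: 114 and 276.

Both 114 and 276 leave remainder 6 on division by 18; their difference 162 = 9·18 is a multiple of 18.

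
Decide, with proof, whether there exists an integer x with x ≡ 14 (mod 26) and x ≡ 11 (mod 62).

There is no such integer.

Both moduli are multiples of 2 = gcd(26, 62), so any solution would satisfy x ≡ 14 and x ≡ 11 modulo 2 simultaneously.
But 14 mod 2 = 0 while 11 mod 2 = 1, a contradiction.
Hence the system has no solution.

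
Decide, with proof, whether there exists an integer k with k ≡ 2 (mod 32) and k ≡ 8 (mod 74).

k = 674

gcd(32, 74) = 2. A simultaneous solution exists iff 2 ≡ 8 (mod 2); here 2 mod 2 = 0 = 8 mod 2, so it does.
Write k = 2 + 32t. Then 32t ≡ 8 − 2 ≡ 6 (mod 74); dividing through by 2 gives 16t ≡ 3 (mod 37).
Since 16·7 = 112 = 3·37 + 1, the inverse of 16 mod 37 is 7.
Therefore t ≡ 7·3 = 21 (mod 37).
Then k = 2 + 32·21 = 674.
Verify: 674 = 21·32 + 2 and 674 = 9·74 + 8. ✓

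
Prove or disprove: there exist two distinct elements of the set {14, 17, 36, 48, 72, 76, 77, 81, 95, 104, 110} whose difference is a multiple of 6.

14 mod 6 = 2 and 104 mod 6 = 2, so 104 − 14 = 90 = 15·6.

14 and 104 are such a pair.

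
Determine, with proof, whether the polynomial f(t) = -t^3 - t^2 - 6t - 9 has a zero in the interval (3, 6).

No such root exists.

Evaluate at the endpoints: f(3) = -63, f(6) = -297 — same sign (negative).
f'(t) = -3t^2 - 2t - 6 has discriminant (-2)² − 4·(-3)·(-6) = -68 < 0, so f' has no real roots and is negative for every real t.
So f is strictly decreasing; between 3 and 6 its values lie between f(3) = -63 and f(6) = -297, all negative. Therefore f has no root in (3, 6).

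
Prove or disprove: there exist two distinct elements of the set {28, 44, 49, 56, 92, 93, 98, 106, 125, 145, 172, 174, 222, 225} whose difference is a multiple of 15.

No such pair exists.

Two integers differ by a multiple of 15 exactly when they have the same residue mod 15. The residues are 28↦13, 44↦14, 49↦4, 56↦11, 92↦2, 93↦3, 98↦8, 106↦1, 125↦5, 145↦10, 172↦7, 174↦9, 222↦12, 225↦0.
All 14 residues are distinct, so no two elements differ by a multiple of 15.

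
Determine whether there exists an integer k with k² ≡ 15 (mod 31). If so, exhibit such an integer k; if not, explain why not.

No such integer exists.

Apply Euler's criterion with the prime 31: 15 is a quadratic residue iff 15^15 ≡ 1 (mod 31), and a non-residue iff it is ≡ −1.
Repeated squaring mod 31: 15^2 = 225 ≡ 8; 15^4 ≡ 8² = 64 ≡ 2; 15^8 ≡ 2² = 4 ≡ 4.
Since 15 = 8 + 4 + 2 + 1, 15^15 ≡ 4 · 2 · 8 · 15; multiplying out mod 31: 4·2 = 8 ≡ 8, then 8·8 = 64 ≡ 2, then 2·15 = 30 ≡ 30. Thus 15^15 ≡ 30 ≡ −1 (mod 31).
The value −1 means 15 is a non-residue modulo 31, so k² ≡ 15 (mod 31) is impossible.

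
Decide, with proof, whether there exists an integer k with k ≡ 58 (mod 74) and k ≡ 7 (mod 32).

There is no such integer.

Both moduli are multiples of 2 = gcd(74, 32), so any solution would satisfy k ≡ 58 and k ≡ 7 modulo 2 simultaneously.
These are incompatible: 58 − 7 = 51 is not divisible by 2.
Therefore no such k exists.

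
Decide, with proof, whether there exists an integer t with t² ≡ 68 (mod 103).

t = 45

Take t = 45. Then 45² = 2025 = 19·103 + 68, so 45² ≡ 68 (mod 103).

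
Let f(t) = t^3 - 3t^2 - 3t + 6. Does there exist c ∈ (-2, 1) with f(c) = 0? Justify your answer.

f(-2) = -8 and f(1) = 1, which have opposite signs.
Since f is a polynomial it is continuous on [-2, 1].
So by the Intermediate Value Theorem there is a c strictly between -2 and 1 with f(c) = 0.

Such a root exists.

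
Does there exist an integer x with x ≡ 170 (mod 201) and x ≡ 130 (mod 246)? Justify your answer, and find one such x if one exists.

No such integer exists.

Reduce both congruences modulo 3, which divides 201 and 246: they say x ≡ 170 (mod 3) and x ≡ 130 (mod 3).
But 170 mod 3 = 2 while 130 mod 3 = 1, a contradiction.
Hence the system has no solution.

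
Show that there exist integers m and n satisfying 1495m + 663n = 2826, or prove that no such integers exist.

No such integers exist.

Any value of 1495m + 663n is a multiple of gcd(1495, 663) = 13.
But 2826 = 13·217 + 5, so 13 ∤ 2826.
Therefore 1495m + 663n = 2826 has no solution in integers.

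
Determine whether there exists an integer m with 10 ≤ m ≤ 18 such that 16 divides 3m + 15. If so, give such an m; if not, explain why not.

m = 11

At m = 10 the value 45 is not a multiple of 16. Try m = 11: 3·11 + 15 = 48 = 3·16, which is divisible by 16.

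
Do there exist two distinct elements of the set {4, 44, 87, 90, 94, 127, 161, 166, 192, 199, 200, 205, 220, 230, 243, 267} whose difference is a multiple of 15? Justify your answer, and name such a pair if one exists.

4 mod 15 = 4 and 94 mod 15 = 4, so 94 − 4 = 90 = 6·15.

4 and 94 are such a pair.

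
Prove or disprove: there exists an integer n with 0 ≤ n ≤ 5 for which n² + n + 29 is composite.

n = 2

At n = 2: 2² + 2 + 29 = 35 = 5·7, which is composite.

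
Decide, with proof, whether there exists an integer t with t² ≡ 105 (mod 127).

No such integer exists.

127 is prime, so by Euler's criterion 105 is a square mod 127 iff 105^((127−1)/2) = 105^63 ≡ 1 (mod 127).
Squaring successively (mod 127): 105^2 = 11025 ≡ 103; 105^4 ≡ 103² = 10609 ≡ 68; 105^8 ≡ 68² = 4624 ≡ 52; 105^16 ≡ 52² = 2704 ≡ 37; 105^32 ≡ 37² = 1369 ≡ 99.
Since 63 = 32 + 16 + 8 + 4 + 2 + 1, 105^63 ≡ 99 · 37 · 52 · 68 · 103 · 105; multiplying out mod 127: 99·37 = 3663 ≡ 107, then 107·52 = 5564 ≡ 103, then 103·68 = 7004 ≡ 19, then 19·103 = 1957 ≡ 52, then 52·105 = 5460 ≡ 126. Thus 105^63 ≡ 126 ≡ −1 (mod 127).
The value −1 means 105 is a non-residue modulo 127, so t² ≡ 105 (mod 127) is impossible.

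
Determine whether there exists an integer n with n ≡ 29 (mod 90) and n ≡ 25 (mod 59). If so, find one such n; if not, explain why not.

n = 1559

gcd(90, 59) = 1, so the Chinese Remainder Theorem guarantees exactly one residue class mod 5310 satisfying both.
Write n = 29 + 90t and require 29 + 90t ≡ 25 (mod 59), i.e. 90t ≡ 55 (mod 59).
90 ≡ 31 (mod 59), so this reads 31t ≡ 55 (mod 59). To invert 31 modulo 59: 59 = 1·31 + 28, 31 = 1·28 + 3, 28 = 9·3 + 1, 3 = 3·1 + 0, and unwinding, 1 = 28 − 9·3 = 28 − 9·(31 − 1·28) = −9·31 + 10·28 = −9·31 + 10·(59 − 1·31) = 10·59 − 19·31. Thus 31⁻¹ ≡ -19 ≡ 40 (mod 59).
Multiplying by 40: t ≡ 40·55 = 2200 ≡ 17 (mod 59).
Taking t = 17 gives n = 29 + 90·17 = 1559.
Indeed 1559 ≡ 29 (mod 90) and 1559 ≡ 25 (mod 59).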